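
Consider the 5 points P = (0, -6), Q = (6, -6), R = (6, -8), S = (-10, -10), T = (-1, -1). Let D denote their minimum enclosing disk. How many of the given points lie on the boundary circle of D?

2

The farthest pair is Q–S with squared distance 272. The circle on this segment as diameter has centre (-2, -8) and r² = 272/4 = 68.
Check P: distance² to centre = 8 ≤ 68, so it lies inside.
All remaining points lie in this disk, and no smaller disk contains both endpoints, so this is the minimum enclosing circle.
The points at distance exactly r from the centre are Q, S — 2 points.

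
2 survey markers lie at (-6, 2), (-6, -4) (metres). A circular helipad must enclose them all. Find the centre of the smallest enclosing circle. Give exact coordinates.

The smallest circle enclosing two points has them as diameter endpoints.
Centre = midpoint = (-6, -1); r² = |(-6, 2)−(-6, -4)|²/4 = 36/4 = 9.
Centre = (-6, -1).

(-6, -1)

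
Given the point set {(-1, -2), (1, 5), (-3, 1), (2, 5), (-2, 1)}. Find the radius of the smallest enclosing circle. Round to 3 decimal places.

3.808

A smallest enclosing disk is always determined by at most three of the input points on its boundary.
The farthest pair is (-1, -2)–(2, 5) with squared distance 58. The circle on this segment as diameter has centre (0.5, 1.5) and r² = 58/4 = 14.5.
Check (1, 5): distance² to centre = 12.5 ≤ 14.5, so it lies inside.
All remaining points lie in this disk, and no smaller disk contains both endpoints, so this is the minimum enclosing circle.
r = √(14.5) ≈ 3.808.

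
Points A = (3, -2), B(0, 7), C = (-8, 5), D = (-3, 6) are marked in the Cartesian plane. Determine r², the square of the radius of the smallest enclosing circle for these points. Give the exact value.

42.5

The minimum enclosing circle of a finite set is fixed by two of the points (as a diameter) or three (as a circumcircle).
The farthest pair is A–C with squared distance 170. The circle on this segment as diameter has centre (-2.5, 1.5) and r² = 170/4 = 42.5.
Check B: distance² to centre = 36.5 ≤ 42.5, so it lies inside.
All remaining points lie in this disk, and no smaller disk contains both endpoints, so this is the minimum enclosing circle.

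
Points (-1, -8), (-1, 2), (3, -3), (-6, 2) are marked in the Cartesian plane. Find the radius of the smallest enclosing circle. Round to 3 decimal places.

5.670

A smallest enclosing disk is always determined by at most three of the input points on its boundary.
The minimum enclosing circle is determined by three boundary points: (-1, -8), (3, -3), (-6, 2).
Their circumcentre is (-69/26, -67/26) with r² = 10865/338.
The farthest remaining point (-1, 2) is at distance² 8005/338 ≤ 10865/338.
r = √(10865/338) ≈ 5.670.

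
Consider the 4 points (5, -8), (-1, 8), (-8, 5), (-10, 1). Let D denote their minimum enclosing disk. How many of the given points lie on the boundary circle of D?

3

The minimum enclosing circle of a finite set is fixed by two of the points (as a diameter) or three (as a circumcircle).
The minimum enclosing circle is determined by three boundary points: (5, -8), (-1, 8), (-8, 5).
Their circumcentre is (-1.2, -1.2) with r² = 84.68.
The farthest remaining point (-10, 1) is at distance² 82.28 ≤ 84.68.
The points at distance exactly r from the centre are (5, -8), (-1, 8), (-8, 5) — 3 points.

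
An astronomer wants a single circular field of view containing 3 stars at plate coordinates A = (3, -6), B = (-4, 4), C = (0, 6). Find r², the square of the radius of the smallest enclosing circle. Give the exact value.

Side lengths²: AB² = 149, AC² = 153, BC² = 20.
Since AC² = 153 < 149 + 20 = 169, the triangle is acute, so the smallest enclosing circle is the circumcircle.
Circumcentre = (11/18, -2/9), r² = 12665/324.

12665/324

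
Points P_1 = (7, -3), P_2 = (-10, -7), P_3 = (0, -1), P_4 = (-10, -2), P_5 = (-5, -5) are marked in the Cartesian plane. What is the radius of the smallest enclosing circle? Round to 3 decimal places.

8.747

By Welzl's lemma the MEC is supported by two points (diametrically opposite) or three points (on a circumcircle).
The minimum enclosing circle is determined by three boundary points: P_1, P_2, P_4.
Their circumcentre is (-55/34, -4.5) with r² = 44225/578.
The farthest remaining point P_3 is at distance² 8593/578 ≤ 44225/578.
r = √(44225/578) ≈ 8.747.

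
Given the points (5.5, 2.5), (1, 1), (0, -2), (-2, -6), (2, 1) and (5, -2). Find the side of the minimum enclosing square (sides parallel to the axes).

8.5

The bounding box has width 7.5 and height 8.5.
An axis-aligned square enclosing the set must have side ≥ max(width, height).
So the minimum side is max(7.5, 8.5) = 8.5.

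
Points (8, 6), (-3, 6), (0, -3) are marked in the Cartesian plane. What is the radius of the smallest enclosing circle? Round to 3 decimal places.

6.346

Call the three points A, B, C in the order given.
Side lengths²: AB² = 121, AC² = 145, BC² = 90.
Since AC² = 145 < 121 + 90 = 211, the triangle is acute, so the smallest enclosing circle is the circumcircle.
Circumcentre = (2.5, 17/6), r² = 725/18.
r = √(725/18) ≈ 6.346.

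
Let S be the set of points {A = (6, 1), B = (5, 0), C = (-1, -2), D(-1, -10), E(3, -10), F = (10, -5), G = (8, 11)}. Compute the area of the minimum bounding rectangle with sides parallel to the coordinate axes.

231

x ranges over [-1, 10], width 11.
y ranges over [-10, 11], height 21.
Area = 11 × 21 = 231.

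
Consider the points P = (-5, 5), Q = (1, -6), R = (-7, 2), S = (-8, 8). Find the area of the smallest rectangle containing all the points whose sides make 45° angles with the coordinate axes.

57.5

In coordinates u = x + y, v = x − y the rectangle is axis-aligned; the map (x,y)→(u,v) scales areas by 2.
u-values: 0, -5, -5, 0; range = 0 − (-5) = 5.
v-values: -10, 7, -9, -16; range = 7 − (-16) = 23.
Area = (5 × 23) / 2 = 57.5.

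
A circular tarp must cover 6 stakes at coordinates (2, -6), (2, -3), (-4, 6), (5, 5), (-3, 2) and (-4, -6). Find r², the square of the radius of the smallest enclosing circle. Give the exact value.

The minimum enclosing circle is determined by three boundary points: (-4, 6), (5, 5), (-4, -6).
Their circumcentre is (-1/9, 0) with r² = 4141/81.
The farthest remaining point (2, -6) is at distance² 3277/81 ≤ 4141/81.

4141/81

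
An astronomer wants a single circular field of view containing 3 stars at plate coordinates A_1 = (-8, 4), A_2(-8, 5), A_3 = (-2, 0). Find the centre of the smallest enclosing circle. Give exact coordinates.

Side lengths²: A_1A_2² = 1, A_1A_3² = 52, A_2A_3² = 61.
Since A_2A_3² = 61 ≥ 52 + 1 = 53, the angle opposite A_2A_3 is not acute, so the smallest enclosing circle has A_2A_3 as diameter.
Centre = midpoint of A_2A_3 = (-5, 2.5), r² = 61/4 = 15.25.
Centre = (-5, 2.5).

(-5, 2.5)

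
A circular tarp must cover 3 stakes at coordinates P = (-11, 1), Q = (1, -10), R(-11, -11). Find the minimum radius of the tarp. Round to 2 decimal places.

Side lengths²: PQ² = 265, PR² = 144, QR² = 145.
Since PQ² = 265 < 145 + 144 = 289, the triangle is acute, so the smallest enclosing circle is the circumcircle.
Circumcentre = (-131/24, -5), r² = 38425/576.
r = √(38425/576) ≈ 8.17.

8.17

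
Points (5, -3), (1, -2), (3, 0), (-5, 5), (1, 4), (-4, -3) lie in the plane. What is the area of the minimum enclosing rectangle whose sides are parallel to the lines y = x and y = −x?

108

In coordinates u = x + y, v = x − y the rectangle is axis-aligned; the map (x,y)→(u,v) scales areas by 2.
u-values: 2, -1, 3, 0, 5, -7; range = 5 − (-7) = 12.
v-values: 8, 3, 3, -10, -3, -1; range = 8 − (-10) = 18.
Area = (12 × 18) / 2 = 108.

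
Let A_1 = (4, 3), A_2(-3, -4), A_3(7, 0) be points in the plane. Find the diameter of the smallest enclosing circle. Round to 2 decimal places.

10.77

Side lengths²: A_1A_2² = 98, A_1A_3² = 18, A_2A_3² = 116.
Since A_2A_3² = 116 ≥ 98 + 18 = 116, the angle opposite A_2A_3 is not acute, so the smallest enclosing circle has A_2A_3 as diameter.
Centre = midpoint of A_2A_3 = (2, -2), r² = 116/4 = 29.
Diameter = 2r = 2√29 ≈ 10.77.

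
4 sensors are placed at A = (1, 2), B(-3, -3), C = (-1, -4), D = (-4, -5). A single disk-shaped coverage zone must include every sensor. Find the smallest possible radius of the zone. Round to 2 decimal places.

The farthest pair is A–D with squared distance 74. The circle on this segment as diameter has centre (-1.5, -1.5) and r² = 74/4 = 18.5.
Check B: distance² to centre = 4.5 ≤ 18.5, so it lies inside.
All remaining points lie in this disk, and no smaller disk contains both endpoints, so this is the minimum enclosing circle.
r = √(18.5) ≈ 4.30.

4.30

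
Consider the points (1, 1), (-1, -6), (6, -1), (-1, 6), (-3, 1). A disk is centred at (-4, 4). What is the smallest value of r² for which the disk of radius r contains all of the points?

The required radius is the distance from (-4, 4) to the farthest point.
Squared distances: 34, 109, 125, 13, 10.
Maximum is 125, attained at (6, -1).

125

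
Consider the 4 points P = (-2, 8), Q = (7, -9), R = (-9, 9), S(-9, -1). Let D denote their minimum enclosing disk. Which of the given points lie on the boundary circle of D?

The farthest pair is Q–R with squared distance 580. The circle on this segment as diameter has centre (-1, 0) and r² = 580/4 = 145.
Check P: distance² to centre = 65 ≤ 145, so it lies inside.
All remaining points lie in this disk, and no smaller disk contains both endpoints, so this is the minimum enclosing circle.
The points at distance exactly r from the centre are Q, R — 2 points.

Q, R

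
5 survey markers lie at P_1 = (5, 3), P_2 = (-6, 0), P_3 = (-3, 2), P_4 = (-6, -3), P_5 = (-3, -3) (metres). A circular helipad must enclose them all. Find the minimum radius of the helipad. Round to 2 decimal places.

The minimum enclosing circle of a finite set is fixed by two of the points (as a diameter) or three (as a circumcircle).
The farthest pair is P_1–P_4 with squared distance 157. The circle on this segment as diameter has centre (-0.5, 0) and r² = 157/4 = 39.25.
Check P_2: distance² to centre = 30.25 ≤ 39.25, so it lies inside.
All remaining points lie in this disk, and no smaller disk contains both endpoints, so this is the minimum enclosing circle.
r = √(39.25) ≈ 6.26.

6.26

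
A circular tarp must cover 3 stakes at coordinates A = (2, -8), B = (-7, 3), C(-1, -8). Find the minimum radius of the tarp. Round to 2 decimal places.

7.11

Side lengths²: AB² = 202, AC² = 9, BC² = 157.
Since AB² = 202 ≥ 157 + 9 = 166, the angle opposite AB is not acute, so the smallest enclosing circle has AB as diameter.
Centre = midpoint of AB = (-2.5, -2.5), r² = 202/4 = 50.5.
r = √(50.5) ≈ 7.11.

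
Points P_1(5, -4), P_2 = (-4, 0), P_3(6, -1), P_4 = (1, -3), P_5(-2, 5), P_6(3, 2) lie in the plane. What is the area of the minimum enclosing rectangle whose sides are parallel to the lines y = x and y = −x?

72

In coordinates u = x + y, v = x − y the rectangle is axis-aligned; the map (x,y)→(u,v) scales areas by 2.
u-values: 1, -4, 5, -2, 3, 5; range = 5 − (-4) = 9.
v-values: 9, -4, 7, 4, -7, 1; range = 9 − (-7) = 16.
Area = (9 × 16) / 2 = 72.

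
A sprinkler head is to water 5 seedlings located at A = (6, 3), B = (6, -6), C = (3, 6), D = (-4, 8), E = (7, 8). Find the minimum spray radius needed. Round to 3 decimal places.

The minimum enclosing circle is determined by three boundary points: B, D, E.
Their circumcentre is (1.5, 19/14) with r² = 7289/98.
The farthest remaining point C is at distance² 2333/98 ≤ 7289/98.
r = √(7289/98) ≈ 8.624.

8.624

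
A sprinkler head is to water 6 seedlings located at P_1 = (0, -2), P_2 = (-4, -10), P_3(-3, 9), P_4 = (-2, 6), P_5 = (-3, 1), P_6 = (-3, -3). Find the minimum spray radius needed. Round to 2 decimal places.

By Welzl's lemma the MEC is supported by two points (diametrically opposite) or three points (on a circumcircle).
The farthest pair is P_2–P_3 with squared distance 362. The circle on this segment as diameter has centre (-3.5, -0.5) and r² = 362/4 = 90.5.
Check P_1: distance² to centre = 14.5 ≤ 90.5, so it lies inside.
All remaining points lie in this disk, and no smaller disk contains both endpoints, so this is the minimum enclosing circle.
r = √(90.5) ≈ 9.51.

9.51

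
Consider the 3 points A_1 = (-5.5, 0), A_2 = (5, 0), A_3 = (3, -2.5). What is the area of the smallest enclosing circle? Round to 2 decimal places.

86.59

Side lengths²: A_1A_2² = 110.25, A_1A_3² = 78.5, A_2A_3² = 10.25.
Since A_1A_2² = 110.25 ≥ 78.5 + 10.25 = 88.75, the angle opposite A_1A_2 is not acute, so the smallest enclosing circle has A_1A_2 as diameter.
Centre = midpoint of A_1A_2 = (-0.25, 0), r² = 110.25/4 = 27.5625.
Area = π·r² = π·27.5625 ≈ 86.59.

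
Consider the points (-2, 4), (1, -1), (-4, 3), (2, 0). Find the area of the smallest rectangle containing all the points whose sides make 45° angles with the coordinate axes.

In coordinates u = x + y, v = x − y the rectangle is axis-aligned; the map (x,y)→(u,v) scales areas by 2.
u-values: 2, 0, -1, 2; range = 2 − (-1) = 3.
v-values: -6, 2, -7, 2; range = 2 − (-7) = 9.
Area = (3 × 9) / 2 = 13.5.

13.5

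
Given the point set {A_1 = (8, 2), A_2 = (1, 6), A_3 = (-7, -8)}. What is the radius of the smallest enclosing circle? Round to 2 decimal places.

Side lengths²: A_1A_2² = 65, A_1A_3² = 325, A_2A_3² = 260.
Since A_1A_3² = 325 ≥ 260 + 65 = 325, the angle opposite A_1A_3 is not acute, so the smallest enclosing circle has A_1A_3 as diameter.
Centre = midpoint of A_1A_3 = (0.5, -3), r² = 325/4 = 81.25.
r = √(81.25) ≈ 9.01.

9.01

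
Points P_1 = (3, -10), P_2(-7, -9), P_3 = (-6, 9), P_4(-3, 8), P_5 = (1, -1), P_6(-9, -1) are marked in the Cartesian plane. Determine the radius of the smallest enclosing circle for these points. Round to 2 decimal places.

The minimum enclosing circle of a finite set is fixed by two of the points (as a diameter) or three (as a circumcircle).
The farthest pair is P_1–P_3 with squared distance 442. The circle on this segment as diameter has centre (-1.5, -0.5) and r² = 442/4 = 110.5.
Check P_2: distance² to centre = 102.5 ≤ 110.5, so it lies inside.
All remaining points lie in this disk, and no smaller disk contains both endpoints, so this is the minimum enclosing circle.
r = √(110.5) ≈ 10.51.

10.51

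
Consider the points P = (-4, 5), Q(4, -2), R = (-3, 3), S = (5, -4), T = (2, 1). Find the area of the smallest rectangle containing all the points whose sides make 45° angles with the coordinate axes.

27

In coordinates u = x + y, v = x − y the rectangle is axis-aligned; the map (x,y)→(u,v) scales areas by 2.
u-values: 1, 2, 0, 1, 3; range = 3 − 0 = 3.
v-values: -9, 6, -6, 9, 1; range = 9 − (-9) = 18.
Area = (3 × 18) / 2 = 27.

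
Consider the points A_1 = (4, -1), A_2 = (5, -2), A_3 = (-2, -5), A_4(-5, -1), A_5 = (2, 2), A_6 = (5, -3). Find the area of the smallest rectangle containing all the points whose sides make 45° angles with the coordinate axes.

In coordinates u = x + y, v = x − y the rectangle is axis-aligned; the map (x,y)→(u,v) scales areas by 2.
u-values: 3, 3, -7, -6, 4, 2; range = 4 − (-7) = 11.
v-values: 5, 7, 3, -4, 0, 8; range = 8 − (-4) = 12.
Area = (11 × 12) / 2 = 66.

66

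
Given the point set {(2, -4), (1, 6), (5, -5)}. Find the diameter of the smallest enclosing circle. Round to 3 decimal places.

Call the three points A, B, C in the order given.
Side lengths²: AB² = 101, AC² = 10, BC² = 137.
Since BC² = 137 ≥ 101 + 10 = 111, the angle opposite BC is not acute, so the smallest enclosing circle has BC as diameter.
Centre = midpoint of BC = (3, 0.5), r² = 137/4 = 34.25.
Diameter = 2r = 2√(34.25) ≈ 11.705.

11.705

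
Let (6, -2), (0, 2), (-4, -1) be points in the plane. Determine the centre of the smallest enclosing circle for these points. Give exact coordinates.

Call the three points A, B, C in the order given.
Side lengths²: AB² = 52, AC² = 101, BC² = 25.
Since AC² = 101 ≥ 52 + 25 = 77, the angle opposite AC is not acute, so the smallest enclosing circle has AC as diameter.
Centre = midpoint of AC = (1, -1.5), r² = 101/4 = 25.25.
Centre = (1, -1.5).

(1, -1.5)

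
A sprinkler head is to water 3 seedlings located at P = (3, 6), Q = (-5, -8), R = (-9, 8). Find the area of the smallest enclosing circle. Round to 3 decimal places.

Side lengths²: PQ² = 260, PR² = 148, QR² = 272.
Since QR² = 272 < 260 + 148 = 408, the triangle is acute, so the smallest enclosing circle is the circumcircle.
Circumcentre = (-93/23, 17/23), r² = 40885/529.
Area = π·r² = π·40885/529 ≈ 242.805.

242.805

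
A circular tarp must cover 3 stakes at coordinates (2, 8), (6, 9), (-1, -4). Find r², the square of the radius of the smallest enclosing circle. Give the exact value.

Call the three points A, B, C in the order given.
Side lengths²: AB² = 17, AC² = 153, BC² = 218.
Since BC² = 218 ≥ 153 + 17 = 170, the angle opposite BC is not acute, so the smallest enclosing circle has BC as diameter.
Centre = midpoint of BC = (2.5, 2.5), r² = 218/4 = 54.5.

54.5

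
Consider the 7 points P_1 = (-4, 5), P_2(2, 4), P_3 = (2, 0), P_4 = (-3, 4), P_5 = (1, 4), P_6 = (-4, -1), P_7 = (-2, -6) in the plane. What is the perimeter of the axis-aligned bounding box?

Width = max x − min x = 2 − (-4) = 6.
Height = max y − min y = 5 − (-6) = 11.
Perimeter = 2(6 + 11) = 34.

34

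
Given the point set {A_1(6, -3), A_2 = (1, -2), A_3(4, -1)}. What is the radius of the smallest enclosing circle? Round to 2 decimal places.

2.55

Side lengths²: A_1A_2² = 26, A_1A_3² = 8, A_2A_3² = 10.
Since A_1A_2² = 26 ≥ 10 + 8 = 18, the angle opposite A_1A_2 is not acute, so the smallest enclosing circle has A_1A_2 as diameter.
Centre = midpoint of A_1A_2 = (3.5, -2.5), r² = 26/4 = 6.5.
r = √(6.5) ≈ 2.55.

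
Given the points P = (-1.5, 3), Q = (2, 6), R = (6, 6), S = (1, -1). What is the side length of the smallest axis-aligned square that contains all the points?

7.5

The bounding box has width 7.5 and height 7.
An axis-aligned square enclosing the set must have side ≥ max(width, height).
So the minimum side is max(7.5, 7) = 7.5.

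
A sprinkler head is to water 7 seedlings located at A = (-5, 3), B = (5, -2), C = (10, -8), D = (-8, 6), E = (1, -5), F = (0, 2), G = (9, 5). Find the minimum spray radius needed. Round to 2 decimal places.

The minimum enclosing circle of a finite set is fixed by two of the points (as a diameter) or three (as a circumcircle).
The farthest pair is C–D with squared distance 520. The circle on this segment as diameter has centre (1, -1) and r² = 520/4 = 130.
Check A: distance² to centre = 52 ≤ 130, so it lies inside.
All remaining points lie in this disk, and no smaller disk contains both endpoints, so this is the minimum enclosing circle.
r = √130 ≈ 11.40.

11.40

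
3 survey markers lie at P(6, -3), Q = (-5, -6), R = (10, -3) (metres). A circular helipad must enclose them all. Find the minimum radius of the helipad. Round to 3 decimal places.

7.649

Side lengths²: PQ² = 130, PR² = 16, QR² = 234.
Since QR² = 234 ≥ 130 + 16 = 146, the angle opposite QR is not acute, so the smallest enclosing circle has QR as diameter.
Centre = midpoint of QR = (2.5, -4.5), r² = 234/4 = 58.5.
r = √(58.5) ≈ 7.649.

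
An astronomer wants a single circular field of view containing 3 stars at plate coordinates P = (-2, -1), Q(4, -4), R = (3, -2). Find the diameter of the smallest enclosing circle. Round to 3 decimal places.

6.708

Side lengths²: PQ² = 45, PR² = 26, QR² = 5.
Since PQ² = 45 ≥ 26 + 5 = 31, the angle opposite PQ is not acute, so the smallest enclosing circle has PQ as diameter.
Centre = midpoint of PQ = (1, -2.5), r² = 45/4 = 11.25.
Diameter = 2r = 2√(11.25) ≈ 6.708.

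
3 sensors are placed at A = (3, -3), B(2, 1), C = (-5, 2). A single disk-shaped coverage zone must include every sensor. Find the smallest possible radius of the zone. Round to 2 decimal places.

Side lengths²: AB² = 17, AC² = 89, BC² = 50.
Since AC² = 89 ≥ 50 + 17 = 67, the angle opposite AC is not acute, so the smallest enclosing circle has AC as diameter.
Centre = midpoint of AC = (-1, -0.5), r² = 89/4 = 22.25.
r = √(22.25) ≈ 4.72.

4.72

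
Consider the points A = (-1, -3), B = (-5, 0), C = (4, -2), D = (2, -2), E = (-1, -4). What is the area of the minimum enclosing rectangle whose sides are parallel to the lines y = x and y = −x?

38.5

In coordinates u = x + y, v = x − y the rectangle is axis-aligned; the map (x,y)→(u,v) scales areas by 2.
u-values: -4, -5, 2, 0, -5; range = 2 − (-5) = 7.
v-values: 2, -5, 6, 4, 3; range = 6 − (-5) = 11.
Area = (7 × 11) / 2 = 38.5.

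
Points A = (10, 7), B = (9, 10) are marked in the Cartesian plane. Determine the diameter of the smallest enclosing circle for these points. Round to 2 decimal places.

The smallest circle enclosing two points has them as diameter endpoints.
Centre = midpoint = (9.5, 8.5); r² = |AB|²/4 = 10/4 = 2.5.
Diameter = 2r = 2√(2.5) ≈ 3.16.

3.16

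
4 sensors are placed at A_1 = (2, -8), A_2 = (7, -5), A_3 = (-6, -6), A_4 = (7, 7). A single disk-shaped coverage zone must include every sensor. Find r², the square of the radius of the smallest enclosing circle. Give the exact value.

84.5

The minimum enclosing circle of a finite set is fixed by two of the points (as a diameter) or three (as a circumcircle).
The farthest pair is A_3–A_4 with squared distance 338. The circle on this segment as diameter has centre (0.5, 0.5) and r² = 338/4 = 84.5.
Check A_1: distance² to centre = 74.5 ≤ 84.5, so it lies inside.
All remaining points lie in this disk, and no smaller disk contains both endpoints, so this is the minimum enclosing circle.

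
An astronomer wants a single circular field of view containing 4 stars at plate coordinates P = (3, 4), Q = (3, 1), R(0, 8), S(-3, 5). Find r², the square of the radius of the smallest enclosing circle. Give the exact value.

The minimum enclosing circle of a finite set is fixed by two of the points (as a diameter) or three (as a circumcircle).
The minimum enclosing circle is determined by three boundary points: Q, R, S.
Their circumcentre is (0.8, 4.2) with r² = 15.08.
The farthest remaining point P is at distance² 4.88 ≤ 15.08.

15.08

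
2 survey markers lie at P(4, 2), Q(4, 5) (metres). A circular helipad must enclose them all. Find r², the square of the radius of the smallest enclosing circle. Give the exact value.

The smallest circle enclosing two points has them as diameter endpoints.
Centre = midpoint = (4, 3.5); r² = |PQ|²/4 = 9/4 = 2.25.

2.25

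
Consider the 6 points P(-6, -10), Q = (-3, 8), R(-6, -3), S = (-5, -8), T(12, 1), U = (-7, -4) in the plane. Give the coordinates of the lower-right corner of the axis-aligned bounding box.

x-range [-7, 12], y-range [-10, 8].
The lower-right corner is (12, -10).

(12, -10)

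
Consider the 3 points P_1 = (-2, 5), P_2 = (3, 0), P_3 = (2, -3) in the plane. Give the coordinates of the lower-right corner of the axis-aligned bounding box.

x-range [-2, 3], y-range [-3, 5].
The lower-right corner is (3, -3).

(3, -3)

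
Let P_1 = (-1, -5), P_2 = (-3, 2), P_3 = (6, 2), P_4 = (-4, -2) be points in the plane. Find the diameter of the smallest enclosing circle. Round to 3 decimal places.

A smallest enclosing disk is always determined by at most three of the input points on its boundary.
The farthest pair is P_3–P_4 with squared distance 116. The circle on this segment as diameter has centre (1, 0) and r² = 116/4 = 29.
Check P_1: distance² to centre = 29 ≤ 29, so it lies inside.
All remaining points lie in this disk, and no smaller disk contains both endpoints, so this is the minimum enclosing circle.
Diameter = 2r = 2√29 ≈ 10.770.

10.770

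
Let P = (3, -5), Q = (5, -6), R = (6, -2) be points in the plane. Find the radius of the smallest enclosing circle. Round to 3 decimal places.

Side lengths²: PQ² = 5, PR² = 18, QR² = 17.
Since PR² = 18 < 17 + 5 = 22, the triangle is acute, so the smallest enclosing circle is the circumcircle.
Circumcentre = (29/6, -23/6), r² = 85/18.
r = √(85/18) ≈ 2.173.

2.173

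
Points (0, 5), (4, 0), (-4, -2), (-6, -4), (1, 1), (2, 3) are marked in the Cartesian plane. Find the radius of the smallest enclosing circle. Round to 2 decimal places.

The minimum enclosing circle is determined by three boundary points: (0, 5), (4, 0), (-6, -4).
Their circumcentre is (-18/11, -9/22) with r² = 15457/484.
The farthest remaining point (2, 3) is at distance² 12025/484 ≤ 15457/484.
r = √(15457/484) ≈ 5.65.

5.65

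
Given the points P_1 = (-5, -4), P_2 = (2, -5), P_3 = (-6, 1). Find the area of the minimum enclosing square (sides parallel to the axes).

The bounding box has width 8 and height 6.
An axis-aligned square enclosing the set must have side ≥ max(width, height).
So the minimum side is max(8, 6) = 8.
Area = 8² = 64.

64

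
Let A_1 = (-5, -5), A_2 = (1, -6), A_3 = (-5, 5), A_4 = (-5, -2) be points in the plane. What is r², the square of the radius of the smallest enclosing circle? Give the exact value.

39.25

By Welzl's lemma the MEC is supported by two points (diametrically opposite) or three points (on a circumcircle).
The farthest pair is A_2–A_3 with squared distance 157. The circle on this segment as diameter has centre (-2, -0.5) and r² = 157/4 = 39.25.
Check A_1: distance² to centre = 29.25 ≤ 39.25, so it lies inside.
All remaining points lie in this disk, and no smaller disk contains both endpoints, so this is the minimum enclosing circle.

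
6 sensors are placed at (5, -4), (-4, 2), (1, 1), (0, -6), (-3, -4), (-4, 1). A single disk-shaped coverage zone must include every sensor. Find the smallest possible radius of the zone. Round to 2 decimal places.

5.41

The farthest pair is (5, -4)–(-4, 2) with squared distance 117. The circle on this segment as diameter has centre (0.5, -1) and r² = 117/4 = 29.25.
Check (1, 1): distance² to centre = 4.25 ≤ 29.25, so it lies inside.
All remaining points lie in this disk, and no smaller disk contains both endpoints, so this is the minimum enclosing circle.
r = √(29.25) ≈ 5.41.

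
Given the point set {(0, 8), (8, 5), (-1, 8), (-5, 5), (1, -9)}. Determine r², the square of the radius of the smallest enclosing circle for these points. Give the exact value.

7325/98

By Welzl's lemma the MEC is supported by two points (diametrically opposite) or three points (on a circumcircle).
The minimum enclosing circle is determined by three boundary points: (8, 5), (-1, 8), (1, -9).
Their circumcentre is (17/14, -5/14) with r² = 7325/98.
The farthest remaining point (0, 8) is at distance² 6989/98 ≤ 7325/98.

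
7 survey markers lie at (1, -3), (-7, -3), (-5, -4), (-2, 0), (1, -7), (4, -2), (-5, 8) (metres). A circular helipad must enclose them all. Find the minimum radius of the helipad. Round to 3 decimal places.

8.078

The minimum enclosing circle of a finite set is fixed by two of the points (as a diameter) or three (as a circumcircle).
The farthest pair is (1, -7)–(-5, 8) with squared distance 261. The circle on this segment as diameter has centre (-2, 0.5) and r² = 261/4 = 65.25.
Check (1, -3): distance² to centre = 21.25 ≤ 65.25, so it lies inside.
All remaining points lie in this disk, and no smaller disk contains both endpoints, so this is the minimum enclosing circle.
r = √(65.25) ≈ 8.078.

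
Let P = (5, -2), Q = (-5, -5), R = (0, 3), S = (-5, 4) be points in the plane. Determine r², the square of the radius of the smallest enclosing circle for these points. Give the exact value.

37.06

The minimum enclosing circle of a finite set is fixed by two of the points (as a diameter) or three (as a circumcircle).
The minimum enclosing circle is determined by three boundary points: P, Q, S.
Their circumcentre is (-0.9, -0.5) with r² = 37.06.
The farthest remaining point R is at distance² 13.06 ≤ 37.06.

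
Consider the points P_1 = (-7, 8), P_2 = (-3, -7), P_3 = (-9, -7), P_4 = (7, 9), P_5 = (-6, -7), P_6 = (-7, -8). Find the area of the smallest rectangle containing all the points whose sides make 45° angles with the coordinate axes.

304

In coordinates u = x + y, v = x − y the rectangle is axis-aligned; the map (x,y)→(u,v) scales areas by 2.
u-values: 1, -10, -16, 16, -13, -15; range = 16 − (-16) = 32.
v-values: -15, 4, -2, -2, 1, 1; range = 4 − (-15) = 19.
Area = (32 × 19) / 2 = 304.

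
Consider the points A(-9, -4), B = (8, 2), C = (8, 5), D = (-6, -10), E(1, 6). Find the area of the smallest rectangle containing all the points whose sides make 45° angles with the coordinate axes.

159.5

In coordinates u = x + y, v = x − y the rectangle is axis-aligned; the map (x,y)→(u,v) scales areas by 2.
u-values: -13, 10, 13, -16, 7; range = 13 − (-16) = 29.
v-values: -5, 6, 3, 4, -5; range = 6 − (-5) = 11.
Area = (29 × 11) / 2 = 159.5.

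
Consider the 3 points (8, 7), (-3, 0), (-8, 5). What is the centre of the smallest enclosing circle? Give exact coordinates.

Call the three points A, B, C in the order given.
Side lengths²: AB² = 170, AC² = 260, BC² = 50.
Since AC² = 260 ≥ 170 + 50 = 220, the angle opposite AC is not acute, so the smallest enclosing circle has AC as diameter.
Centre = midpoint of AC = (0, 6), r² = 260/4 = 65.
Centre = (0, 6).

(0, 6)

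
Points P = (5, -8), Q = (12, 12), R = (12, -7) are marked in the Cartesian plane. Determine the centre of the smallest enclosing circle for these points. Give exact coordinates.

(8.5, 2)

Side lengths²: PQ² = 449, PR² = 50, QR² = 361.
Since PQ² = 449 ≥ 361 + 50 = 411, the angle opposite PQ is not acute, so the smallest enclosing circle has PQ as diameter.
Centre = midpoint of PQ = (8.5, 2), r² = 449/4 = 112.25.
Centre = (8.5, 2).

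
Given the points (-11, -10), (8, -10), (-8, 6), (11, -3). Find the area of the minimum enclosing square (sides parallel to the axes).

The bounding box has width 22 and height 16.
An axis-aligned square enclosing the set must have side ≥ max(width, height).
So the minimum side is max(22, 16) = 22.
Area = 22² = 484.

484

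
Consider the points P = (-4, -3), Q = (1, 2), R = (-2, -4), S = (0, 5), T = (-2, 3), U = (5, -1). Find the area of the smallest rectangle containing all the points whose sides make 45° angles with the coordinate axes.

In coordinates u = x + y, v = x − y the rectangle is axis-aligned; the map (x,y)→(u,v) scales areas by 2.
u-values: -7, 3, -6, 5, 1, 4; range = 5 − (-7) = 12.
v-values: -1, -1, 2, -5, -5, 6; range = 6 − (-5) = 11.
Area = (12 × 11) / 2 = 66.

66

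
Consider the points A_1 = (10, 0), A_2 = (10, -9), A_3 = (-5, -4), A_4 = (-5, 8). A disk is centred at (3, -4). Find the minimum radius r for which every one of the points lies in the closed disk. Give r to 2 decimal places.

14.42

The required radius is the distance from (3, -4) to the farthest point.
Squared distances: 65, 74, 64, 208.
Maximum is 208, attained at A_4.
r = √208 ≈ 14.42.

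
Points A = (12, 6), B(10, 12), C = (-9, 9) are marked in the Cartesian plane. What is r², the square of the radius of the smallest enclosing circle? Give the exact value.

112.5

Side lengths²: AB² = 40, AC² = 450, BC² = 370.
Since AC² = 450 ≥ 370 + 40 = 410, the angle opposite AC is not acute, so the smallest enclosing circle has AC as diameter.
Centre = midpoint of AC = (1.5, 7.5), r² = 450/4 = 112.5.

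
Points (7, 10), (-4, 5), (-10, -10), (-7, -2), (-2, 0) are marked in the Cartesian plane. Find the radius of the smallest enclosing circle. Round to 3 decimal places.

A smallest enclosing disk is always determined by at most three of the input points on its boundary.
The farthest pair is (7, 10)–(-10, -10) with squared distance 689. The circle on this segment as diameter has centre (-1.5, 0) and r² = 689/4 = 172.25.
Check (-4, 5): distance² to centre = 31.25 ≤ 172.25, so it lies inside.
All remaining points lie in this disk, and no smaller disk contains both endpoints, so this is the minimum enclosing circle.
r = √(172.25) ≈ 13.124.

13.124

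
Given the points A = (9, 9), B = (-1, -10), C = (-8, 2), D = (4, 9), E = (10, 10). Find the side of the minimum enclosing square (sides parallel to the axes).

The bounding box has width 18 and height 20.
An axis-aligned square enclosing the set must have side ≥ max(width, height).
So the minimum side is max(18, 20) = 20.

20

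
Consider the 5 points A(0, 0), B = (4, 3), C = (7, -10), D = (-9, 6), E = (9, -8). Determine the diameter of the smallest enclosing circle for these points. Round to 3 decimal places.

22.804

The minimum enclosing circle of a finite set is fixed by two of the points (as a diameter) or three (as a circumcircle).
The farthest pair is D–E with squared distance 520. The circle on this segment as diameter has centre (0, -1) and r² = 520/4 = 130.
Check A: distance² to centre = 1 ≤ 130, so it lies inside.
All remaining points lie in this disk, and no smaller disk contains both endpoints, so this is the minimum enclosing circle.
Diameter = 2r = 2√130 ≈ 22.804.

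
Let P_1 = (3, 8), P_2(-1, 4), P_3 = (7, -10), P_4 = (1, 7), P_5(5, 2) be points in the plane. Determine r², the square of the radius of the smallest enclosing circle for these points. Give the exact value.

The farthest pair is P_1–P_3 with squared distance 340. The circle on this segment as diameter has centre (5, -1) and r² = 340/4 = 85.
Check P_2: distance² to centre = 61 ≤ 85, so it lies inside.
All remaining points lie in this disk, and no smaller disk contains both endpoints, so this is the minimum enclosing circle.

85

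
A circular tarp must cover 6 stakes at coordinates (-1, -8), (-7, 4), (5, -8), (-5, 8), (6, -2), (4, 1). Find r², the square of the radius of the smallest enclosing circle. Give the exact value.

The minimum enclosing circle of a finite set is fixed by two of the points (as a diameter) or three (as a circumcircle).
The farthest pair is (5, -8)–(-5, 8) with squared distance 356. The circle on this segment as diameter has centre (0, 0) and r² = 356/4 = 89.
Check (-1, -8): distance² to centre = 65 ≤ 89, so it lies inside.
All remaining points lie in this disk, and no smaller disk contains both endpoints, so this is the minimum enclosing circle.

89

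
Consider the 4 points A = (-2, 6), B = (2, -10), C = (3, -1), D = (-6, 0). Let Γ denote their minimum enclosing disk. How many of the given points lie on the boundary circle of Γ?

The minimum enclosing circle of a finite set is fixed by two of the points (as a diameter) or three (as a circumcircle).
The farthest pair is A–B with squared distance 272. The circle on this segment as diameter has centre (0, -2) and r² = 272/4 = 68.
Check C: distance² to centre = 10 ≤ 68, so it lies inside.
All remaining points lie in this disk, and no smaller disk contains both endpoints, so this is the minimum enclosing circle.
The points at distance exactly r from the centre are A, B — 2 points.

2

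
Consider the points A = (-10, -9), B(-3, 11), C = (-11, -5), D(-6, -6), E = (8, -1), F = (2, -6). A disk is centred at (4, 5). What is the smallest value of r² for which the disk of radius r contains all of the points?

The required radius is the distance from (4, 5) to the farthest point.
Squared distances: 392, 85, 325, 221, 52, 125.
Maximum is 392, attained at A.

392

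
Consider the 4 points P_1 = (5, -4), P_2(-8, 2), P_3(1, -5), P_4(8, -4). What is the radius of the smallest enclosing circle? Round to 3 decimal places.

8.544

The farthest pair is P_2–P_4 with squared distance 292. The circle on this segment as diameter has centre (0, -1) and r² = 292/4 = 73.
Check P_1: distance² to centre = 34 ≤ 73, so it lies inside.
All remaining points lie in this disk, and no smaller disk contains both endpoints, so this is the minimum enclosing circle.
r = √73 ≈ 8.544.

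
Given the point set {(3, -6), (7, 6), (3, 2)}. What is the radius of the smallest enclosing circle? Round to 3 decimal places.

Call the three points A, B, C in the order given.
Side lengths²: AB² = 160, AC² = 64, BC² = 32.
Since AB² = 160 ≥ 64 + 32 = 96, the angle opposite AB is not acute, so the smallest enclosing circle has AB as diameter.
Centre = midpoint of AB = (5, 0), r² = 160/4 = 40.
r = √40 ≈ 6.325.

6.325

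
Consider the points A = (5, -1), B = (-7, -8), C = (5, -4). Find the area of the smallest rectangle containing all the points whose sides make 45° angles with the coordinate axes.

In coordinates u = x + y, v = x − y the rectangle is axis-aligned; the map (x,y)→(u,v) scales areas by 2.
u-values: 4, -15, 1; range = 4 − (-15) = 19.
v-values: 6, 1, 9; range = 9 − 1 = 8.
Area = (19 × 8) / 2 = 76.

76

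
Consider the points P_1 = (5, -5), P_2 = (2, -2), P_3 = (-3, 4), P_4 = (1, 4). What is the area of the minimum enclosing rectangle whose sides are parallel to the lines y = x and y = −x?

In coordinates u = x + y, v = x − y the rectangle is axis-aligned; the map (x,y)→(u,v) scales areas by 2.
u-values: 0, 0, 1, 5; range = 5 − 0 = 5.
v-values: 10, 4, -7, -3; range = 10 − (-7) = 17.
Area = (5 × 17) / 2 = 42.5.

42.5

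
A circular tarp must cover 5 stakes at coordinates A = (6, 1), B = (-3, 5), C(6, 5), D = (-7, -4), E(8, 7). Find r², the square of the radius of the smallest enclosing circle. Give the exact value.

The farthest pair is D–E with squared distance 346. The circle on this segment as diameter has centre (0.5, 1.5) and r² = 346/4 = 86.5.
Check A: distance² to centre = 30.5 ≤ 86.5, so it lies inside.
All remaining points lie in this disk, and no smaller disk contains both endpoints, so this is the minimum enclosing circle.

86.5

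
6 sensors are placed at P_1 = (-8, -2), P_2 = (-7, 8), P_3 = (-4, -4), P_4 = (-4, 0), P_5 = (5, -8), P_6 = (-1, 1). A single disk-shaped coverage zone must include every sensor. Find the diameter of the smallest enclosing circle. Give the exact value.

20

The minimum enclosing circle of a finite set is fixed by two of the points (as a diameter) or three (as a circumcircle).
The farthest pair is P_2–P_5 with squared distance 400. The circle on this segment as diameter has centre (-1, 0) and r² = 400/4 = 100.
Check P_1: distance² to centre = 53 ≤ 100, so it lies inside.
All remaining points lie in this disk, and no smaller disk contains both endpoints, so this is the minimum enclosing circle.
Diameter = 2r = 2√100 = 20.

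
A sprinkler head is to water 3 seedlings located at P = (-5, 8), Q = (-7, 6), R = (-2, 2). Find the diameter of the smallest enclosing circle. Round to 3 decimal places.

Side lengths²: PQ² = 8, PR² = 45, QR² = 41.
Since PR² = 45 < 41 + 8 = 49, the triangle is acute, so the smallest enclosing circle is the circumcircle.
Circumcentre = (-23/6, 29/6), r² = 205/18.
Diameter = 2r = 2√(205/18) ≈ 6.749.

6.749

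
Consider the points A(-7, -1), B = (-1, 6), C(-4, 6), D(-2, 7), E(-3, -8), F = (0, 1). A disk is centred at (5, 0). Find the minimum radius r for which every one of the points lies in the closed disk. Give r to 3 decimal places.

12.042

The required radius is the distance from (5, 0) to the farthest point.
Squared distances: 145, 72, 117, 98, 128, 26.
Maximum is 145, attained at A.
r = √145 ≈ 12.042.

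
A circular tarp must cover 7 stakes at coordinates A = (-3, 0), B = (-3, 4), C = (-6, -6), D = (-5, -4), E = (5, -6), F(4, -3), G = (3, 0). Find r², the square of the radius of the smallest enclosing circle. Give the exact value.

44.69

The minimum enclosing circle of a finite set is fixed by two of the points (as a diameter) or three (as a circumcircle).
The minimum enclosing circle is determined by three boundary points: B, C, E.
Their circumcentre is (-0.5, -2.2) with r² = 44.69.
The farthest remaining point D is at distance² 23.49 ≤ 44.69.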